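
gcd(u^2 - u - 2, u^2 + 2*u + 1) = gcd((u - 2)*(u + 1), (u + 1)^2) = u + 1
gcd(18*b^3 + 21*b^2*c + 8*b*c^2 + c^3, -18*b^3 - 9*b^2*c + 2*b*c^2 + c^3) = 6*b^2 + 5*b*c + c^2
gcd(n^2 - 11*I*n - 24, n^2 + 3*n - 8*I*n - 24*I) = n - 8*I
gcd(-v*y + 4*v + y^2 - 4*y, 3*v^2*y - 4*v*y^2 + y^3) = -v + y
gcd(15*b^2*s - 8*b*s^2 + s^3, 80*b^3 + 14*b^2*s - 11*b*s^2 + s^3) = -5*b + s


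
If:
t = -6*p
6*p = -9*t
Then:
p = 0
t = 0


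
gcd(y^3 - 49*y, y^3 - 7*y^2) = y^2 - 7*y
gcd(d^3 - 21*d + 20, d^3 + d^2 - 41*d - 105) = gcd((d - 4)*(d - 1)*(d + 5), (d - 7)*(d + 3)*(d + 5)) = d + 5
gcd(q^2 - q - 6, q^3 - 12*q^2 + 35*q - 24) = q - 3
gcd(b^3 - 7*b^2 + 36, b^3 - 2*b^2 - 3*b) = b - 3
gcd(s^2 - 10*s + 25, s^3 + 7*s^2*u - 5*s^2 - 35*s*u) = s - 5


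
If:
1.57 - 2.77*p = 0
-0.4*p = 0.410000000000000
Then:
No Solution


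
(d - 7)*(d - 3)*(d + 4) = d^3 - 6*d^2 - 19*d + 84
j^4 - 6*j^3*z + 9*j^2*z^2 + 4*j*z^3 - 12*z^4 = (j - 3*z)*(j - 2*z)^2*(j + z)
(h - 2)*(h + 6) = h^2 + 4*h - 12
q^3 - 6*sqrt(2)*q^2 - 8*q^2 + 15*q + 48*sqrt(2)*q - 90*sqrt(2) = (q - 5)*(q - 3)*(q - 6*sqrt(2))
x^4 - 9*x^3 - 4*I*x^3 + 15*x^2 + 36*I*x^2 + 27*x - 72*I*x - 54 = (x - 6)*(x - 3)*(x - 3*I)*(x - I)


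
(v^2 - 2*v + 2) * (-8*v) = -8*v^3 + 16*v^2 - 16*v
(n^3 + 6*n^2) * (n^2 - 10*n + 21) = n^5 - 4*n^4 - 39*n^3 + 126*n^2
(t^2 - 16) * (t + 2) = t^3 + 2*t^2 - 16*t - 32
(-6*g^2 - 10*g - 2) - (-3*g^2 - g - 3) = -3*g^2 - 9*g + 1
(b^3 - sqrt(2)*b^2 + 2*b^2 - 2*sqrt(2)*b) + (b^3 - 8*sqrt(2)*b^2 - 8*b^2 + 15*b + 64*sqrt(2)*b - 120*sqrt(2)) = 2*b^3 - 9*sqrt(2)*b^2 - 6*b^2 + 15*b + 62*sqrt(2)*b - 120*sqrt(2)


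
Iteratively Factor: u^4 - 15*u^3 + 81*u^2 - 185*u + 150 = (u - 5)*(u^3 - 10*u^2 + 31*u - 30) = (u - 5)^2*(u^2 - 5*u + 6) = (u - 5)^2*(u - 3)*(u - 2)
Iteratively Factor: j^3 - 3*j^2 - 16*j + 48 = (j + 4)*(j^2 - 7*j + 12) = (j - 3)*(j + 4)*(j - 4)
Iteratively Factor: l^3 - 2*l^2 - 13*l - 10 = (l + 1)*(l^2 - 3*l - 10) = (l + 1)*(l + 2)*(l - 5)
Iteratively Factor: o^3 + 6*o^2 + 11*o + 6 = (o + 1)*(o^2 + 5*o + 6) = (o + 1)*(o + 2)*(o + 3)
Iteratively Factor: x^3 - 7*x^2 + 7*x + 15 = (x + 1)*(x^2 - 8*x + 15) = (x - 3)*(x + 1)*(x - 5)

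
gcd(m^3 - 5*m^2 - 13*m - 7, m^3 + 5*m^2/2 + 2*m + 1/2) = m^2 + 2*m + 1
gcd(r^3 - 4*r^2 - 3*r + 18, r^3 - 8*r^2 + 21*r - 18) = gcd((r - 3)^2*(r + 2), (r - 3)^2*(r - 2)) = r^2 - 6*r + 9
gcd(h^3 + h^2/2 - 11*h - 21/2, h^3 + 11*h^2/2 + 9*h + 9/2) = h^2 + 4*h + 3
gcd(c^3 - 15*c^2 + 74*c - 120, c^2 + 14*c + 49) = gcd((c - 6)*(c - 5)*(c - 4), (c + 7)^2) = 1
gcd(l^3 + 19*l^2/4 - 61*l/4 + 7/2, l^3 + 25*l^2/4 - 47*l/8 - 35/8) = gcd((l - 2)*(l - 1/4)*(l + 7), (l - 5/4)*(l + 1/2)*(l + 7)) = l + 7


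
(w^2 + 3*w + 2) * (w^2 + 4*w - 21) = w^4 + 7*w^3 - 7*w^2 - 55*w - 42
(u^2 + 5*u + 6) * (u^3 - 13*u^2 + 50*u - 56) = u^5 - 8*u^4 - 9*u^3 + 116*u^2 + 20*u - 336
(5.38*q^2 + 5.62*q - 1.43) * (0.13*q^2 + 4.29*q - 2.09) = 0.6994*q^4 + 23.8108*q^3 + 12.6797*q^2 - 17.8805*q + 2.9887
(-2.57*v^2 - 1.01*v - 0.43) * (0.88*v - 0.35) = -2.2616*v^3 + 0.0106999999999998*v^2 - 0.0249*v + 0.1505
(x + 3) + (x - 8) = 2*x - 5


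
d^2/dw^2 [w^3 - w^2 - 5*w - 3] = 6*w - 2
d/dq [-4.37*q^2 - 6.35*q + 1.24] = -8.74*q - 6.35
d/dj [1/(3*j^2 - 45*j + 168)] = (15 - 2*j)/(3*(j^2 - 15*j + 56)^2)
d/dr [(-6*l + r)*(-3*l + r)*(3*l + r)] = -9*l^2 - 12*l*r + 3*r^2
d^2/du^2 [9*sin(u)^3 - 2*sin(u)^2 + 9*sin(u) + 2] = -81*sin(u)^3 + 8*sin(u)^2 + 45*sin(u) - 4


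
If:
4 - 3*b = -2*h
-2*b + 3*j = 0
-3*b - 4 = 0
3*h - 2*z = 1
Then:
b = -4/3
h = -4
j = -8/9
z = -13/2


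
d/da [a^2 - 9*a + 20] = 2*a - 9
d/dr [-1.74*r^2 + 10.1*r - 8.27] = 10.1 - 3.48*r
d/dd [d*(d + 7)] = 2*d + 7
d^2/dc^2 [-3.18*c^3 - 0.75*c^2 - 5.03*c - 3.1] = -19.08*c - 1.5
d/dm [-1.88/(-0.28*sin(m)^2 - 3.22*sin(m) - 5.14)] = -(1.0528*sin(m) + 6.0536)*cos(m)/(0.28*sin(m)^2 + 3.22*sin(m) + 5.14)^2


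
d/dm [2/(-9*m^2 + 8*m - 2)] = 4*(9*m - 4)/(9*m^2 - 8*m + 2)^2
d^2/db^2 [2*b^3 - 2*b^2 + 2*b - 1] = 12*b - 4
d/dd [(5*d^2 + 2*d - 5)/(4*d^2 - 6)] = (-2*d^2 - 5*d - 3)/(4*d^4 - 12*d^2 + 9)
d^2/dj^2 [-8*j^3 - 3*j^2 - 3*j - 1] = -48*j - 6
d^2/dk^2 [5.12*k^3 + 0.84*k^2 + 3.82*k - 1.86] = 30.72*k + 1.68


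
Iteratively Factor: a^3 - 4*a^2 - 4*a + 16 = (a + 2)*(a^2 - 6*a + 8) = (a - 4)*(a + 2)*(a - 2)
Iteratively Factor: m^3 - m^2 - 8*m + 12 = (m - 2)*(m^2 + m - 6) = (m - 2)^2*(m + 3)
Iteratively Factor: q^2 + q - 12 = (q - 3)*(q + 4)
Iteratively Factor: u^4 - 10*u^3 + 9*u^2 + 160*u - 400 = (u - 4)*(u^3 - 6*u^2 - 15*u + 100) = (u - 5)*(u - 4)*(u^2 - u - 20) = (u - 5)^2*(u - 4)*(u + 4)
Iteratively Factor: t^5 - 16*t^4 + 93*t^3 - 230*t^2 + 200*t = (t - 2)*(t^4 - 14*t^3 + 65*t^2 - 100*t) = t*(t - 2)*(t^3 - 14*t^2 + 65*t - 100) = t*(t - 4)*(t - 2)*(t^2 - 10*t + 25) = t*(t - 5)*(t - 4)*(t - 2)*(t - 5)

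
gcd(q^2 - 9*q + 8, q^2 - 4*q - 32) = q - 8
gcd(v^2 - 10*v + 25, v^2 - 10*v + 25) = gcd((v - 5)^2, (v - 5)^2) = v^2 - 10*v + 25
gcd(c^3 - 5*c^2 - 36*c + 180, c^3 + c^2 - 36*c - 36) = c^2 - 36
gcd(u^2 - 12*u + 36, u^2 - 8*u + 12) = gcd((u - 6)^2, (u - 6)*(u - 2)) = u - 6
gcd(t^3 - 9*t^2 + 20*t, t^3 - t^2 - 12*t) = t^2 - 4*t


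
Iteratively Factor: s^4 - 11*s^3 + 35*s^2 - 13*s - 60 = (s + 1)*(s^3 - 12*s^2 + 47*s - 60) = (s - 3)*(s + 1)*(s^2 - 9*s + 20) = (s - 4)*(s - 3)*(s + 1)*(s - 5)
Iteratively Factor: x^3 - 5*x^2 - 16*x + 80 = (x - 4)*(x^2 - x - 20) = (x - 4)*(x + 4)*(x - 5)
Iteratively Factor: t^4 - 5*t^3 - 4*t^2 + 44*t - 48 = (t - 2)*(t^3 - 3*t^2 - 10*t + 24) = (t - 2)^2*(t^2 - t - 12) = (t - 2)^2*(t + 3)*(t - 4)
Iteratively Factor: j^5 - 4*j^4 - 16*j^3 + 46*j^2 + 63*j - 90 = (j + 2)*(j^4 - 6*j^3 - 4*j^2 + 54*j - 45) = (j + 2)*(j + 3)*(j^3 - 9*j^2 + 23*j - 15) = (j - 5)*(j + 2)*(j + 3)*(j^2 - 4*j + 3) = (j - 5)*(j - 1)*(j + 2)*(j + 3)*(j - 3)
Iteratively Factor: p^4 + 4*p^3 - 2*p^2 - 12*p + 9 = (p + 3)*(p^3 + p^2 - 5*p + 3) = (p + 3)^2*(p^2 - 2*p + 1) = (p - 1)*(p + 3)^2*(p - 1)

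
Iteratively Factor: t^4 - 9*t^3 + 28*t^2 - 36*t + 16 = (t - 2)*(t^3 - 7*t^2 + 14*t - 8) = (t - 2)^2*(t^2 - 5*t + 4) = (t - 2)^2*(t - 1)*(t - 4)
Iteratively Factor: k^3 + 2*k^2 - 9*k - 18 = (k - 3)*(k^2 + 5*k + 6) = (k - 3)*(k + 3)*(k + 2)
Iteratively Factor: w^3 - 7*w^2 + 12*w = (w - 3)*(w^2 - 4*w) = w*(w - 3)*(w - 4)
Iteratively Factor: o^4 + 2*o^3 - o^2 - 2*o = (o)*(o^3 + 2*o^2 - o - 2) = o*(o + 2)*(o^2 - 1) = o*(o - 1)*(o + 2)*(o + 1)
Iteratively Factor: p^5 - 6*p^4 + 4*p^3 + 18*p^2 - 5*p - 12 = (p - 3)*(p^4 - 3*p^3 - 5*p^2 + 3*p + 4) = (p - 3)*(p - 1)*(p^3 - 2*p^2 - 7*p - 4) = (p - 3)*(p - 1)*(p + 1)*(p^2 - 3*p - 4) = (p - 3)*(p - 1)*(p + 1)^2*(p - 4)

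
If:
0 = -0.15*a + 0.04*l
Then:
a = 0.266666666666667*l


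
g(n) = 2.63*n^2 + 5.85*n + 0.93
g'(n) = 5.26*n + 5.85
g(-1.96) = -0.43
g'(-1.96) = -4.46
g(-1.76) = -1.22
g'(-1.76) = -3.41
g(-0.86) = -2.16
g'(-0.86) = 1.33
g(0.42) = 3.85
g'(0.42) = 8.06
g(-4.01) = 19.76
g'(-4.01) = -15.24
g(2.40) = 30.12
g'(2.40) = 18.47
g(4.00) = 66.41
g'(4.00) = 26.89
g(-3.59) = 13.82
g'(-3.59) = -13.03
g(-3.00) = 7.05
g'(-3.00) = -9.93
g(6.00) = 130.71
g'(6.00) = 37.41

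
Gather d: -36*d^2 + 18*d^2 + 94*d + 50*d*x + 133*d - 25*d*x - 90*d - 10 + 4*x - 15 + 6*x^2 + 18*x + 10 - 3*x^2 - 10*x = -18*d^2 + d*(25*x + 137) + 3*x^2 + 12*x - 15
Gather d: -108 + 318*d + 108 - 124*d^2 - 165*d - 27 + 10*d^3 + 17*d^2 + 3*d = 10*d^3 - 107*d^2 + 156*d - 27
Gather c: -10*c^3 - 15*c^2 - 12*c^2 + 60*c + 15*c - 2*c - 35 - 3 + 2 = -10*c^3 - 27*c^2 + 73*c - 36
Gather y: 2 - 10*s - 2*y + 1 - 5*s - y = -15*s - 3*y + 3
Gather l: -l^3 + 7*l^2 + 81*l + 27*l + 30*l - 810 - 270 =-l^3 + 7*l^2 + 138*l - 1080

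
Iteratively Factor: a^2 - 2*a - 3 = (a - 3)*(a + 1)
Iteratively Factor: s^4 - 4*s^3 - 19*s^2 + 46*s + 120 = (s + 3)*(s^3 - 7*s^2 + 2*s + 40) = (s - 4)*(s + 3)*(s^2 - 3*s - 10) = (s - 5)*(s - 4)*(s + 3)*(s + 2)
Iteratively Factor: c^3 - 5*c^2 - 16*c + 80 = (c - 5)*(c^2 - 16) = (c - 5)*(c + 4)*(c - 4)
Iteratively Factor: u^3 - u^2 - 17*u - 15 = (u - 5)*(u^2 + 4*u + 3) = (u - 5)*(u + 3)*(u + 1)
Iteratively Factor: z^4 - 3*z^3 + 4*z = (z - 2)*(z^3 - z^2 - 2*z) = z*(z - 2)*(z^2 - z - 2) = z*(z - 2)^2*(z + 1)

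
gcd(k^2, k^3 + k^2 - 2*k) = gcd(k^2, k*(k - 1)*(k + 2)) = k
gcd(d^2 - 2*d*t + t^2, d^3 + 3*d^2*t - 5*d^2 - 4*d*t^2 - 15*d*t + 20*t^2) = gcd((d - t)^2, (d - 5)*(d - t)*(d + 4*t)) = -d + t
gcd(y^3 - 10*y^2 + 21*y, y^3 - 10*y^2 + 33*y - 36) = y - 3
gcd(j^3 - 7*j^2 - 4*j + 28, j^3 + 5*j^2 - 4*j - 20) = j^2 - 4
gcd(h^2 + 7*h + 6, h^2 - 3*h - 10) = 1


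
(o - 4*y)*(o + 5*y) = o^2 + o*y - 20*y^2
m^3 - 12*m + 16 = (m - 2)^2*(m + 4)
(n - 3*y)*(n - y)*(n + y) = n^3 - 3*n^2*y - n*y^2 + 3*y^3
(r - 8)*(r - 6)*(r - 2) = r^3 - 16*r^2 + 76*r - 96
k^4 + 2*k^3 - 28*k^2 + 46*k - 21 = (k - 3)*(k - 1)^2*(k + 7)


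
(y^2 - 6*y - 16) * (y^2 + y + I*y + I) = y^4 - 5*y^3 + I*y^3 - 22*y^2 - 5*I*y^2 - 16*y - 22*I*y - 16*I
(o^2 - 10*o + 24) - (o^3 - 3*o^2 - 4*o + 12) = -o^3 + 4*o^2 - 6*o + 12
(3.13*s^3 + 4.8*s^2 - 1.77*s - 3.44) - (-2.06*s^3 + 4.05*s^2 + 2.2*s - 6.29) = 5.19*s^3 + 0.75*s^2 - 3.97*s + 2.85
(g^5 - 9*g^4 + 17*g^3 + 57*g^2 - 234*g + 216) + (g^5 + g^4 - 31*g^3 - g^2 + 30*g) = 2*g^5 - 8*g^4 - 14*g^3 + 56*g^2 - 204*g + 216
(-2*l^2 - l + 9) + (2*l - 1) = -2*l^2 + l + 8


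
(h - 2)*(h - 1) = h^2 - 3*h + 2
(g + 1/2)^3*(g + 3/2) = g^4 + 3*g^3 + 3*g^2 + 5*g/4 + 3/16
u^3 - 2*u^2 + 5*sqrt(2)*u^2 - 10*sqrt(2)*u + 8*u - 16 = (u - 2)*(u + sqrt(2))*(u + 4*sqrt(2))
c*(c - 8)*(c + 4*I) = c^3 - 8*c^2 + 4*I*c^2 - 32*I*c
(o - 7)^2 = o^2 - 14*o + 49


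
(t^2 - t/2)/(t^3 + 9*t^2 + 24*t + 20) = t*(2*t - 1)/(2*(t^3 + 9*t^2 + 24*t + 20))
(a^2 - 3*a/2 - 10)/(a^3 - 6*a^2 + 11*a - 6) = (a^2 - 3*a/2 - 10)/(a^3 - 6*a^2 + 11*a - 6)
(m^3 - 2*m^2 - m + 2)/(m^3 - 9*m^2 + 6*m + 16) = (m - 1)/(m - 8)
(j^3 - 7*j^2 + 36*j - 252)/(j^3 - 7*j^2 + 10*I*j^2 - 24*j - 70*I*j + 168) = (j - 6*I)/(j + 4*I)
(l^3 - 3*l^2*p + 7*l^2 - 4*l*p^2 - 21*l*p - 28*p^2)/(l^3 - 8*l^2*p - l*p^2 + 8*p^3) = (l^2 - 4*l*p + 7*l - 28*p)/(l^2 - 9*l*p + 8*p^2)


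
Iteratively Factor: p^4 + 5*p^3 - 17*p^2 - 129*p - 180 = (p - 5)*(p^3 + 10*p^2 + 33*p + 36) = (p - 5)*(p + 4)*(p^2 + 6*p + 9) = (p - 5)*(p + 3)*(p + 4)*(p + 3)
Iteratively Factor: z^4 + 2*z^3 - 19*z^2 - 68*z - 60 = (z - 5)*(z^3 + 7*z^2 + 16*z + 12) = (z - 5)*(z + 3)*(z^2 + 4*z + 4) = (z - 5)*(z + 2)*(z + 3)*(z + 2)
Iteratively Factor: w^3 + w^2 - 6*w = (w - 2)*(w^2 + 3*w) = (w - 2)*(w + 3)*(w)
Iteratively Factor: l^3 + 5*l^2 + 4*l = (l + 1)*(l^2 + 4*l) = (l + 1)*(l + 4)*(l)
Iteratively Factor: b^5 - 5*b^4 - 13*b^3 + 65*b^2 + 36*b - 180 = (b + 3)*(b^4 - 8*b^3 + 11*b^2 + 32*b - 60) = (b - 3)*(b + 3)*(b^3 - 5*b^2 - 4*b + 20) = (b - 3)*(b + 2)*(b + 3)*(b^2 - 7*b + 10) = (b - 5)*(b - 3)*(b + 2)*(b + 3)*(b - 2)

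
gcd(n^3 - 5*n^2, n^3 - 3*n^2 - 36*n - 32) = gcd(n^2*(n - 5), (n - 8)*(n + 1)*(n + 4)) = 1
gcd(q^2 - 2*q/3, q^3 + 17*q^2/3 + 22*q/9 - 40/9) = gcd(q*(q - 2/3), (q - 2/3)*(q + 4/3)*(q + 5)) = q - 2/3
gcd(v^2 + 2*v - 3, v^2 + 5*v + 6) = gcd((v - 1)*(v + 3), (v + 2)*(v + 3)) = v + 3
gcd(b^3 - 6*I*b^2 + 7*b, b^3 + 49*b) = b^2 - 7*I*b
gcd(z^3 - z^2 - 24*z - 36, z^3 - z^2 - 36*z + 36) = z - 6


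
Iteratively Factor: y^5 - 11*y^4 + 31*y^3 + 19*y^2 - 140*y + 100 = (y - 2)*(y^4 - 9*y^3 + 13*y^2 + 45*y - 50) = (y - 5)*(y - 2)*(y^3 - 4*y^2 - 7*y + 10) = (y - 5)*(y - 2)*(y + 2)*(y^2 - 6*y + 5) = (y - 5)^2*(y - 2)*(y + 2)*(y - 1)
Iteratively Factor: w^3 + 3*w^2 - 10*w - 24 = (w + 2)*(w^2 + w - 12) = (w - 3)*(w + 2)*(w + 4)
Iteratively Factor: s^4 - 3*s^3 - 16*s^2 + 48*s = (s - 4)*(s^3 + s^2 - 12*s) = s*(s - 4)*(s^2 + s - 12) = s*(s - 4)*(s + 4)*(s - 3)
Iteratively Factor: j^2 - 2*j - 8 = (j + 2)*(j - 4)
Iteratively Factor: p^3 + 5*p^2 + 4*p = (p + 4)*(p^2 + p) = (p + 1)*(p + 4)*(p)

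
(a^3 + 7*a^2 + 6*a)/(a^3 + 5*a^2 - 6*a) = (a + 1)/(a - 1)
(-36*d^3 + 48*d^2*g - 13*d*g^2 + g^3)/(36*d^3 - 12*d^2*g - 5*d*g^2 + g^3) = (-6*d^2 + 7*d*g - g^2)/(6*d^2 - d*g - g^2)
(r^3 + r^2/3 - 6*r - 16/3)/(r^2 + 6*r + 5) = (3*r^2 - 2*r - 16)/(3*(r + 5))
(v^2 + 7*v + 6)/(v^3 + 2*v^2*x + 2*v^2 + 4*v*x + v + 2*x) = (v + 6)/(v^2 + 2*v*x + v + 2*x)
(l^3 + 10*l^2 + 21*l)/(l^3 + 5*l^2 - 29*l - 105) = l/(l - 5)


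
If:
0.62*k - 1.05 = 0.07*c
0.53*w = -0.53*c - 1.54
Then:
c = -w - 2.90566037735849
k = 1.36548995739501 - 0.112903225806452*w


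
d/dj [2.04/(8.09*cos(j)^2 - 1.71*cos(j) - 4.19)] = (33.0072*cos(j) - 3.4884)*sin(j)/(-8.09*cos(j)^2 + 1.71*cos(j) + 4.19)^2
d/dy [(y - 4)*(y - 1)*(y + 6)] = 3*y^2 + 2*y - 26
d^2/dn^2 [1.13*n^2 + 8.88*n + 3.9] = 2.26000000000000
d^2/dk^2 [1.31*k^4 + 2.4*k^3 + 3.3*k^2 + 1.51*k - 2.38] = 15.72*k^2 + 14.4*k + 6.6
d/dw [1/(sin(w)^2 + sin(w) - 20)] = -(2*sin(w) + 1)*cos(w)/(sin(w)^2 + sin(w) - 20)^2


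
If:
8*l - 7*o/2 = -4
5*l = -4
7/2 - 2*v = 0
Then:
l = -4/5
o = -24/35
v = 7/4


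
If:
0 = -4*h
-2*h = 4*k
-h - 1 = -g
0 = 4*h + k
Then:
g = 1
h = 0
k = 0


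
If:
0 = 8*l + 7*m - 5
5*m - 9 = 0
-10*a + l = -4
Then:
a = 61/200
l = -19/20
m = 9/5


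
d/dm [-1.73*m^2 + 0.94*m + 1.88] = 0.94 - 3.46*m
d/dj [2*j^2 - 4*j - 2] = 4*j - 4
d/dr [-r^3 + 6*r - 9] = 6 - 3*r^2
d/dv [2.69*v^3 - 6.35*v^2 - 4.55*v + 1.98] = 8.07*v^2 - 12.7*v - 4.55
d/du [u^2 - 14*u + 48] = 2*u - 14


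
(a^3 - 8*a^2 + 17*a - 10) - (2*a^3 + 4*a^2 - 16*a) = -a^3 - 12*a^2 + 33*a - 10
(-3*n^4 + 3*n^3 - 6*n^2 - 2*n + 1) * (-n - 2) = 3*n^5 + 3*n^4 + 14*n^2 + 3*n - 2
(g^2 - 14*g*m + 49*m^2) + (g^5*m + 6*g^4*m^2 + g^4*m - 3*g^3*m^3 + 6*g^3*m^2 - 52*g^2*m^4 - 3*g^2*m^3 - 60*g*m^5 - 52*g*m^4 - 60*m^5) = g^5*m + 6*g^4*m^2 + g^4*m - 3*g^3*m^3 + 6*g^3*m^2 - 52*g^2*m^4 - 3*g^2*m^3 + g^2 - 60*g*m^5 - 52*g*m^4 - 14*g*m - 60*m^5 + 49*m^2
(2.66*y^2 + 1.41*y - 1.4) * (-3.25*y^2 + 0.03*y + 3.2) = -8.645*y^4 - 4.5027*y^3 + 13.1043*y^2 + 4.47*y - 4.48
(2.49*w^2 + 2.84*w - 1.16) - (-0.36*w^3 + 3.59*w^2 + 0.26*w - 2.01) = 0.36*w^3 - 1.1*w^2 + 2.58*w + 0.85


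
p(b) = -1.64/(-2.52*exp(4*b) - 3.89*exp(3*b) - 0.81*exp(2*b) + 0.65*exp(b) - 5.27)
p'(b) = -1.64*(10.08*exp(4*b) + 11.67*exp(3*b) + 1.62*exp(2*b) - 0.65*exp(b))/(-2.52*exp(4*b) - 3.89*exp(3*b) - 0.81*exp(2*b) + 0.65*exp(b) - 5.27)^2 = (-16.5312*exp(3*b) - 19.1388*exp(2*b) - 2.6568*exp(b) + 1.066)*exp(b)/(2.52*exp(4*b) + 3.89*exp(3*b) + 0.81*exp(2*b) - 0.65*exp(b) + 5.27)^2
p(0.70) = 0.02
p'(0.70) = -0.07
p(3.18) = 0.00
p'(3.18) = -0.00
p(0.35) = 0.06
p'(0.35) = -0.17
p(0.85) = 0.01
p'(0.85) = -0.04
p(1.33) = 0.00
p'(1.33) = -0.01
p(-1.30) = 0.31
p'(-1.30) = -0.01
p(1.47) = 0.00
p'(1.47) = -0.00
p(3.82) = 0.00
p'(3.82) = -0.00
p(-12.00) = 0.31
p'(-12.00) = 0.00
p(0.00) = 0.14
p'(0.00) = -0.27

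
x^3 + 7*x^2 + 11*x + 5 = (x + 1)^2*(x + 5)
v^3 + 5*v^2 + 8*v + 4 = (v + 1)*(v + 2)^2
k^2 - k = k*(k - 1)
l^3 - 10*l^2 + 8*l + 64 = (l - 8)*(l - 4)*(l + 2)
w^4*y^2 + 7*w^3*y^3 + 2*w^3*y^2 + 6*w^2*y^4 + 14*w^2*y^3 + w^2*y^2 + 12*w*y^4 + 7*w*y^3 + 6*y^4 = (w + y)*(w + 6*y)*(w*y + y)^2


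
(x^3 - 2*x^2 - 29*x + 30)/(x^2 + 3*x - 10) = (x^2 - 7*x + 6)/(x - 2)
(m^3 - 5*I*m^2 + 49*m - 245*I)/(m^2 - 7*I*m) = m + 2*I + 35/m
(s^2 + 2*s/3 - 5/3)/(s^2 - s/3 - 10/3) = (s - 1)/(s - 2)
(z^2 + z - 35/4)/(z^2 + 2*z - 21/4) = (2*z - 5)/(2*z - 3)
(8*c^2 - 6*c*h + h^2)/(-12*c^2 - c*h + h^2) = (-2*c + h)/(3*c + h)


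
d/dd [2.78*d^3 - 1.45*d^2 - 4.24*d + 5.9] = 8.34*d^2 - 2.9*d - 4.24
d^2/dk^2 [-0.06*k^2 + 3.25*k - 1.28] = -0.120000000000000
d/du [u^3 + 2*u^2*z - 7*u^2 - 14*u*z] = 3*u^2 + 4*u*z - 14*u - 14*z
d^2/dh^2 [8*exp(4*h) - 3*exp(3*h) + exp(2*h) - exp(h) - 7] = (128*exp(3*h) - 27*exp(2*h) + 4*exp(h) - 1)*exp(h)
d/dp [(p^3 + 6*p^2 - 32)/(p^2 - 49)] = p*(p^3 - 147*p - 524)/(p^4 - 98*p^2 + 2401)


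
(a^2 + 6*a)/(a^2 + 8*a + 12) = a/(a + 2)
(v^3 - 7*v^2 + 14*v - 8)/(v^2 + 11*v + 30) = (v^3 - 7*v^2 + 14*v - 8)/(v^2 + 11*v + 30)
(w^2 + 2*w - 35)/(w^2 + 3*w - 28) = (w - 5)/(w - 4)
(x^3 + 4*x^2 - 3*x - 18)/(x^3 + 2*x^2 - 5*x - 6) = (x + 3)/(x + 1)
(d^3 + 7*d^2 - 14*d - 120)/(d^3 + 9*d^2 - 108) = (d^2 + d - 20)/(d^2 + 3*d - 18)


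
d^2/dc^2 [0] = 0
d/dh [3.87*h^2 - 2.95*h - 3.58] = 7.74*h - 2.95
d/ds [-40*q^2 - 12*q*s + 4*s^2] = -12*q + 8*s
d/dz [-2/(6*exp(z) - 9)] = 4*exp(z)/(3*(2*exp(z) - 3)^2)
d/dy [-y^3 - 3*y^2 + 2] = 3*y*(-y - 2)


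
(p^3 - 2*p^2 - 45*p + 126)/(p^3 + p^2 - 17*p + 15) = (p^2 + p - 42)/(p^2 + 4*p - 5)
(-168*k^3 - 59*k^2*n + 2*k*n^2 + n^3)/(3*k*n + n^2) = -56*k^2/n - k + n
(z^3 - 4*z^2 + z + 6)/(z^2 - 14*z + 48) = (z^3 - 4*z^2 + z + 6)/(z^2 - 14*z + 48)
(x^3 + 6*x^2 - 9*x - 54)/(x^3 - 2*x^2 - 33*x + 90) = (x + 3)/(x - 5)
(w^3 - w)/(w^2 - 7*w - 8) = w*(w - 1)/(w - 8)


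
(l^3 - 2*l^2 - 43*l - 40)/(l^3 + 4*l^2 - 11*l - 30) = (l^2 - 7*l - 8)/(l^2 - l - 6)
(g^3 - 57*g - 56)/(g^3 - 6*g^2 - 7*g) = (g^2 - g - 56)/(g*(g - 7))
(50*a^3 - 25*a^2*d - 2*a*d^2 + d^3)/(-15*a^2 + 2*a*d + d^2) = (-10*a^2 + 7*a*d - d^2)/(3*a - d)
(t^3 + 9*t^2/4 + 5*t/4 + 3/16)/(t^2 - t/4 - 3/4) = (16*t^3 + 36*t^2 + 20*t + 3)/(4*(4*t^2 - t - 3))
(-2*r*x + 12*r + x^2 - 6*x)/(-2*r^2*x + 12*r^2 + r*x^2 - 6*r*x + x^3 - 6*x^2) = (-2*r + x)/(-2*r^2 + r*x + x^2)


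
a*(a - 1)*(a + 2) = a^3 + a^2 - 2*a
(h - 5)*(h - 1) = h^2 - 6*h + 5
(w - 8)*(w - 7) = w^2 - 15*w + 56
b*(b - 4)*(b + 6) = b^3 + 2*b^2 - 24*b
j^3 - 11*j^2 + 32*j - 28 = (j - 7)*(j - 2)^2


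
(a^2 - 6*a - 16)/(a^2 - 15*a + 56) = (a + 2)/(a - 7)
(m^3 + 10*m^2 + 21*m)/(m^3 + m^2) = (m^2 + 10*m + 21)/(m*(m + 1))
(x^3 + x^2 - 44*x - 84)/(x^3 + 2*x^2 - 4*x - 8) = (x^2 - x - 42)/(x^2 - 4)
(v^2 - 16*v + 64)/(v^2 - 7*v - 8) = (v - 8)/(v + 1)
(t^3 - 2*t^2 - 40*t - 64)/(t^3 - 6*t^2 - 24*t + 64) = (t + 2)/(t - 2)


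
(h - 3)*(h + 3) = h^2 - 9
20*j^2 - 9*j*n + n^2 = (-5*j + n)*(-4*j + n)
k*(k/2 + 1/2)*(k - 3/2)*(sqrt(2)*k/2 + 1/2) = sqrt(2)*k^4/4 - sqrt(2)*k^3/8 + k^3/4 - 3*sqrt(2)*k^2/8 - k^2/8 - 3*k/8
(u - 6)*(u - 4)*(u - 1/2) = u^3 - 21*u^2/2 + 29*u - 12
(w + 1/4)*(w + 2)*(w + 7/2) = w^3 + 23*w^2/4 + 67*w/8 + 7/4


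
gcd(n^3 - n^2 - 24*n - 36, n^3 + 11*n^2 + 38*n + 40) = n + 2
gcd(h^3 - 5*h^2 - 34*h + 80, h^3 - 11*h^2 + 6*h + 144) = h - 8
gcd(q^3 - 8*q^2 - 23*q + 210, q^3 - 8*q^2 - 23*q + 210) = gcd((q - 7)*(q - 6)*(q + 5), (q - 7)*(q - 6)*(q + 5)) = q^3 - 8*q^2 - 23*q + 210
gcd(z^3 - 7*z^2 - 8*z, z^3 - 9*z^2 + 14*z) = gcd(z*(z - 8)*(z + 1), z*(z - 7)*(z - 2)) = z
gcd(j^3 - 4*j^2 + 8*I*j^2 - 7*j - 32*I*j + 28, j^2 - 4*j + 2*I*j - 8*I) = j - 4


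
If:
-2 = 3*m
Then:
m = -2/3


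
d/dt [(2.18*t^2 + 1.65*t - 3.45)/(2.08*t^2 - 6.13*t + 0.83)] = (-16.7954*t^2 + 17.9708*t - 19.779)/(4.3264*t^4 - 25.5008*t^3 + 41.0297*t^2 - 10.1758*t + 0.6889)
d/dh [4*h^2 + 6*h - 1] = 8*h + 6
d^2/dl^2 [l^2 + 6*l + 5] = 2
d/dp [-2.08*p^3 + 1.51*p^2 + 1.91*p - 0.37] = -6.24*p^2 + 3.02*p + 1.91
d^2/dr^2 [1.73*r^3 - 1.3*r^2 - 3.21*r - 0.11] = 10.38*r - 2.6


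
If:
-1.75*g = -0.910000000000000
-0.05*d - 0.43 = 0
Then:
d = -8.60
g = 0.52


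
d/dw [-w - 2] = -1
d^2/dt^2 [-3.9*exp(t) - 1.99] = -3.9*exp(t)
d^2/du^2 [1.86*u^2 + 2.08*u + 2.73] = 3.72000000000000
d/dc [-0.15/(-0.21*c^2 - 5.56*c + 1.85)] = (-0.063*c - 0.834)/(0.21*c^2 + 5.56*c - 1.85)^2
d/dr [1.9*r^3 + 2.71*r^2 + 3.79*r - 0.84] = 5.7*r^2 + 5.42*r + 3.79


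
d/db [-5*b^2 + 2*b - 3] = 2 - 10*b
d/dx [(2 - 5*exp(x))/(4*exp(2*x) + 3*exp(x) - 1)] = (20*exp(2*x) - 16*exp(x) - 1)*exp(x)/(16*exp(4*x) + 24*exp(3*x) + exp(2*x) - 6*exp(x) + 1)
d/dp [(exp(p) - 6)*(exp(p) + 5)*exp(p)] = (3*exp(2*p) - 2*exp(p) - 30)*exp(p)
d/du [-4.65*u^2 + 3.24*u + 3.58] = 3.24 - 9.3*u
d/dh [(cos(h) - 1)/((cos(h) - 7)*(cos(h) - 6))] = (cos(h)^2 - 2*cos(h) - 29)*sin(h)/((cos(h) - 7)^2*(cos(h) - 6)^2)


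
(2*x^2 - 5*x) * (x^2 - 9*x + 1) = 2*x^4 - 23*x^3 + 47*x^2 - 5*x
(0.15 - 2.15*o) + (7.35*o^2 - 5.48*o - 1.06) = 7.35*o^2 - 7.63*o - 0.91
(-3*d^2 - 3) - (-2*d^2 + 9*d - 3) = -d^2 - 9*d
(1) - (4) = -3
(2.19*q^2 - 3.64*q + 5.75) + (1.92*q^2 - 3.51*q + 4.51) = 4.11*q^2 - 7.15*q + 10.26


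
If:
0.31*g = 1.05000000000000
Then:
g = 3.39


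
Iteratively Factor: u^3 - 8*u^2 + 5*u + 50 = (u + 2)*(u^2 - 10*u + 25) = (u - 5)*(u + 2)*(u - 5)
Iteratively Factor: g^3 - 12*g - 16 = (g + 2)*(g^2 - 2*g - 8) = (g + 2)^2*(g - 4)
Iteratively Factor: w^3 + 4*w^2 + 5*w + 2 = (w + 1)*(w^2 + 3*w + 2) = (w + 1)^2*(w + 2)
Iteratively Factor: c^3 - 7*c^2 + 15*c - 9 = (c - 3)*(c^2 - 4*c + 3) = (c - 3)^2*(c - 1)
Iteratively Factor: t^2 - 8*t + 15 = (t - 3)*(t - 5)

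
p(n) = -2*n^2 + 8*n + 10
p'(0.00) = 8.00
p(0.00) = 10.00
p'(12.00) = -40.00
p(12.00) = -182.00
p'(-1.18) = 12.72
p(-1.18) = -2.22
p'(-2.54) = 18.16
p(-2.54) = -23.22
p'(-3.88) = 23.52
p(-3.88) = -51.15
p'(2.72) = -2.88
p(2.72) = 16.96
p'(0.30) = 6.80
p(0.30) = 12.22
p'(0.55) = 5.80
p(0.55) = 13.80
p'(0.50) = 6.00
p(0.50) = 13.50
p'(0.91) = 4.36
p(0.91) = 15.62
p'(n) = 8 - 4*n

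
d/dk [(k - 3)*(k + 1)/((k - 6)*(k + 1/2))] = 14*(-k^2 - 3)/(4*k^4 - 44*k^3 + 97*k^2 + 132*k + 36)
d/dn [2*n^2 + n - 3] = 4*n + 1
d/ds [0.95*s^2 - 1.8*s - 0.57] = 1.9*s - 1.8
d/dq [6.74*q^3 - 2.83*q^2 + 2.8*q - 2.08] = 20.22*q^2 - 5.66*q + 2.8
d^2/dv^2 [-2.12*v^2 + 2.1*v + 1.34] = -4.24000000000000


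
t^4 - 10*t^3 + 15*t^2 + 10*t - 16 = (t - 8)*(t - 2)*(t - 1)*(t + 1)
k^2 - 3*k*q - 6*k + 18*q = (k - 6)*(k - 3*q)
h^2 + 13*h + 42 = (h + 6)*(h + 7)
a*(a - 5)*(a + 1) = a^3 - 4*a^2 - 5*a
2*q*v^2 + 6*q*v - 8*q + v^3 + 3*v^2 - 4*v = (2*q + v)*(v - 1)*(v + 4)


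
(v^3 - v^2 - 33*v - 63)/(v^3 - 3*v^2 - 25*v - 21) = (v + 3)/(v + 1)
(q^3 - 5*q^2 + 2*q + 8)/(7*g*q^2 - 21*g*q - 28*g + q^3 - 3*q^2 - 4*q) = (q - 2)/(7*g + q)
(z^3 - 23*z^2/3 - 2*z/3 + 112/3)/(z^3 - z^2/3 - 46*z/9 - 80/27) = 9*(z^2 - 5*z - 14)/(9*z^2 + 21*z + 10)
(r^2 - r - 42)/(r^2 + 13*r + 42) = (r - 7)/(r + 7)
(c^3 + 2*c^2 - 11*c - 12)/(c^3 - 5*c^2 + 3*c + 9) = (c + 4)/(c - 3)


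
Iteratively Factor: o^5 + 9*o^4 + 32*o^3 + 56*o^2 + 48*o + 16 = (o + 2)*(o^4 + 7*o^3 + 18*o^2 + 20*o + 8) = (o + 2)^2*(o^3 + 5*o^2 + 8*o + 4) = (o + 2)^3*(o^2 + 3*o + 2) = (o + 1)*(o + 2)^3*(o + 2)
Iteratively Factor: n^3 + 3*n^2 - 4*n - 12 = (n + 3)*(n^2 - 4) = (n - 2)*(n + 3)*(n + 2)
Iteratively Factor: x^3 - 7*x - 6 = (x - 3)*(x^2 + 3*x + 2) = (x - 3)*(x + 1)*(x + 2)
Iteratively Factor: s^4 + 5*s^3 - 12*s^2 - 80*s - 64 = (s + 4)*(s^3 + s^2 - 16*s - 16) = (s + 4)^2*(s^2 - 3*s - 4) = (s + 1)*(s + 4)^2*(s - 4)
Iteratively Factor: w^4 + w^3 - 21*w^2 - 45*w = (w - 5)*(w^3 + 6*w^2 + 9*w) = (w - 5)*(w + 3)*(w^2 + 3*w) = w*(w - 5)*(w + 3)*(w + 3)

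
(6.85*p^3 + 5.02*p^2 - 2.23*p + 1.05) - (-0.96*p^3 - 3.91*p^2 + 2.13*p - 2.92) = 7.81*p^3 + 8.93*p^2 - 4.36*p + 3.97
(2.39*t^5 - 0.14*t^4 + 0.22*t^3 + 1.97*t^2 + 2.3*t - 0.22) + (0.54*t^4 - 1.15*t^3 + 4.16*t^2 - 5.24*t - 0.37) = 2.39*t^5 + 0.4*t^4 - 0.93*t^3 + 6.13*t^2 - 2.94*t - 0.59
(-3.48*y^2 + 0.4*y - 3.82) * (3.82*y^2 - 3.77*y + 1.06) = -13.2936*y^4 + 14.6476*y^3 - 19.7892*y^2 + 14.8254*y - 4.0492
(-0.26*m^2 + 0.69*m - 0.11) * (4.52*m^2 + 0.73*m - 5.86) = -1.1752*m^4 + 2.929*m^3 + 1.5301*m^2 - 4.1237*m + 0.6446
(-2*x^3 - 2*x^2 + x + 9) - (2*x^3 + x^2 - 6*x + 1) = -4*x^3 - 3*x^2 + 7*x + 8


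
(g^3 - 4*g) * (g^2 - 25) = g^5 - 29*g^3 + 100*g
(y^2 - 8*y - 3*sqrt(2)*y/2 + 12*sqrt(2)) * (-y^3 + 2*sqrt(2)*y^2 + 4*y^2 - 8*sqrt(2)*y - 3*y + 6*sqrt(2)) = -y^5 + 7*sqrt(2)*y^4/2 + 12*y^4 - 42*sqrt(2)*y^3 - 41*y^3 + 96*y^2 + 245*sqrt(2)*y^2/2 - 210*y - 84*sqrt(2)*y + 144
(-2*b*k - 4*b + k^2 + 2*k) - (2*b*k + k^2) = -4*b*k - 4*b + 2*k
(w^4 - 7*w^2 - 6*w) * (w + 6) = w^5 + 6*w^4 - 7*w^3 - 48*w^2 - 36*w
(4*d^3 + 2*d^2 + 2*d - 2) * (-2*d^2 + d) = -8*d^5 - 2*d^3 + 6*d^2 - 2*d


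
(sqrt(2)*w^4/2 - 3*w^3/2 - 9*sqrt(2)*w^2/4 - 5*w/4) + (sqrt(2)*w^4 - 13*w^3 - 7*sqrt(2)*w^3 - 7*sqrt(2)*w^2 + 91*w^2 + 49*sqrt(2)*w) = 3*sqrt(2)*w^4/2 - 29*w^3/2 - 7*sqrt(2)*w^3 - 37*sqrt(2)*w^2/4 + 91*w^2 - 5*w/4 + 49*sqrt(2)*w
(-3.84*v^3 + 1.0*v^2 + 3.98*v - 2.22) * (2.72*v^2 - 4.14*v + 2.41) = -10.4448*v^5 + 18.6176*v^4 - 2.5688*v^3 - 20.1056*v^2 + 18.7826*v - 5.3502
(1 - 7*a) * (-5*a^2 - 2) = 35*a^3 - 5*a^2 + 14*a - 2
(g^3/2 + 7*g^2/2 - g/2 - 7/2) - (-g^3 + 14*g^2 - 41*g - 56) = 3*g^3/2 - 21*g^2/2 + 81*g/2 + 105/2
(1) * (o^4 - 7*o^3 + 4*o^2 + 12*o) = o^4 - 7*o^3 + 4*o^2 + 12*o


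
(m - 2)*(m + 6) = m^2 + 4*m - 12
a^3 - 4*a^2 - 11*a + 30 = (a - 5)*(a - 2)*(a + 3)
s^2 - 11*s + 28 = (s - 7)*(s - 4)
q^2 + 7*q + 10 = (q + 2)*(q + 5)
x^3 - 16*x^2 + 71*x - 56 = (x - 8)*(x - 7)*(x - 1)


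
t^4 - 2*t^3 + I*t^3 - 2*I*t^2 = t^2*(t - 2)*(t + I)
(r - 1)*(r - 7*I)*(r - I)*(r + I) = r^4 - r^3 - 7*I*r^3 + r^2 + 7*I*r^2 - r - 7*I*r + 7*I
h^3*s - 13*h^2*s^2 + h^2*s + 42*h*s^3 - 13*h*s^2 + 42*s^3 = (h - 7*s)*(h - 6*s)*(h*s + s)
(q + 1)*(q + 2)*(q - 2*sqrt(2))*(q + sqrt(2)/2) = q^4 - 3*sqrt(2)*q^3/2 + 3*q^3 - 9*sqrt(2)*q^2/2 - 6*q - 3*sqrt(2)*q - 4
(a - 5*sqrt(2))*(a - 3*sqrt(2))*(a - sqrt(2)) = a^3 - 9*sqrt(2)*a^2 + 46*a - 30*sqrt(2)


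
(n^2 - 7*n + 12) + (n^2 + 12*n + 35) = 2*n^2 + 5*n + 47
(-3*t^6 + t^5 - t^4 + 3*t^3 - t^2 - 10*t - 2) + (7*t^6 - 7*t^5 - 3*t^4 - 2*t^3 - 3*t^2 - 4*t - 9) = 4*t^6 - 6*t^5 - 4*t^4 + t^3 - 4*t^2 - 14*t - 11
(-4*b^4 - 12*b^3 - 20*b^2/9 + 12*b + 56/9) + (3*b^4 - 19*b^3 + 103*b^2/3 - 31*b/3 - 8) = -b^4 - 31*b^3 + 289*b^2/9 + 5*b/3 - 16/9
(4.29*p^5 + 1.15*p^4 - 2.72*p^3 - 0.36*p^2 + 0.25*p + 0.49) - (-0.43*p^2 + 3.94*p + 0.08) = 4.29*p^5 + 1.15*p^4 - 2.72*p^3 + 0.07*p^2 - 3.69*p + 0.41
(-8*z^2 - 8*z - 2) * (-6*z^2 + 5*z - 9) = 48*z^4 + 8*z^3 + 44*z^2 + 62*z + 18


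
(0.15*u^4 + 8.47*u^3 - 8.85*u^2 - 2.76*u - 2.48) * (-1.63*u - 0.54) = -0.2445*u^5 - 13.8871*u^4 + 9.8517*u^3 + 9.2778*u^2 + 5.5328*u + 1.3392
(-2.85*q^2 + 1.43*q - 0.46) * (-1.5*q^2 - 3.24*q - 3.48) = 4.275*q^4 + 7.089*q^3 + 5.9748*q^2 - 3.486*q + 1.6008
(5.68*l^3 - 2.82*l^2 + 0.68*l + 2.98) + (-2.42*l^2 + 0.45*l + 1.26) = 5.68*l^3 - 5.24*l^2 + 1.13*l + 4.24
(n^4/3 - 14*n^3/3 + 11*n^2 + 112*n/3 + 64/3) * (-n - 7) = -n^5/3 + 7*n^4/3 + 65*n^3/3 - 343*n^2/3 - 848*n/3 - 448/3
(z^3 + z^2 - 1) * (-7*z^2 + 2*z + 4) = -7*z^5 - 5*z^4 + 6*z^3 + 11*z^2 - 2*z - 4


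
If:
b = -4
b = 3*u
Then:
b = -4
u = -4/3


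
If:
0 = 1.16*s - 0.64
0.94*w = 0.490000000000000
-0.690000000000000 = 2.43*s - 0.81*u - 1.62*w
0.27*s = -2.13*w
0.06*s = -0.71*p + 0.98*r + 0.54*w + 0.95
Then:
No Solution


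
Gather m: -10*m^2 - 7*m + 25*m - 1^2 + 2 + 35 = -10*m^2 + 18*m + 36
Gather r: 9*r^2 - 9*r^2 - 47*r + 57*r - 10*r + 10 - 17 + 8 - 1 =0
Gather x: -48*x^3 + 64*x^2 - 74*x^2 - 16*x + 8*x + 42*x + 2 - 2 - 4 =-48*x^3 - 10*x^2 + 34*x - 4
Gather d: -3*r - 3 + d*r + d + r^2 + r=d*(r + 1) + r^2 - 2*r - 3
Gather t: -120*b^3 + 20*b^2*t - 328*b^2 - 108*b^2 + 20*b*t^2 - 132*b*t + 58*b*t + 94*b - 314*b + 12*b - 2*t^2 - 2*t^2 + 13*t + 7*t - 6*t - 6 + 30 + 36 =-120*b^3 - 436*b^2 - 208*b + t^2*(20*b - 4) + t*(20*b^2 - 74*b + 14) + 60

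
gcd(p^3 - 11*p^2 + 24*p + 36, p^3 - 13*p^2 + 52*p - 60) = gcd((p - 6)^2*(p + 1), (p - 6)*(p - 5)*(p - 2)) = p - 6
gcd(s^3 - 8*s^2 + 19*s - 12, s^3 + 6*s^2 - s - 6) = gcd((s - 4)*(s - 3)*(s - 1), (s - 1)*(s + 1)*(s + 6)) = s - 1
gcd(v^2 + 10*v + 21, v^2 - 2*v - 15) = v + 3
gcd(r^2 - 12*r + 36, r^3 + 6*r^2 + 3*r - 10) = 1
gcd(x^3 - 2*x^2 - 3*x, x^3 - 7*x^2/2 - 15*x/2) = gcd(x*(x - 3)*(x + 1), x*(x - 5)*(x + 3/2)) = x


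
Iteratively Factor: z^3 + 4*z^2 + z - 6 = (z + 3)*(z^2 + z - 2) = (z + 2)*(z + 3)*(z - 1)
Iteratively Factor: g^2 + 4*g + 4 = (g + 2)*(g + 2)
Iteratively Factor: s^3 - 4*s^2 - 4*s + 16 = (s - 2)*(s^2 - 2*s - 8) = (s - 2)*(s + 2)*(s - 4)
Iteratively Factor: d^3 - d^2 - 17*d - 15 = (d - 5)*(d^2 + 4*d + 3) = (d - 5)*(d + 3)*(d + 1)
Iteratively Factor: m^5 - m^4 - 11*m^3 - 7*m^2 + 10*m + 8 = (m + 2)*(m^4 - 3*m^3 - 5*m^2 + 3*m + 4) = (m - 1)*(m + 2)*(m^3 - 2*m^2 - 7*m - 4) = (m - 1)*(m + 1)*(m + 2)*(m^2 - 3*m - 4) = (m - 4)*(m - 1)*(m + 1)*(m + 2)*(m + 1)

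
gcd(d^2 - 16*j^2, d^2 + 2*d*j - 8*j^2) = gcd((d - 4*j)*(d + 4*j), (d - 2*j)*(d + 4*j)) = d + 4*j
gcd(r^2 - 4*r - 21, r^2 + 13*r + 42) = 1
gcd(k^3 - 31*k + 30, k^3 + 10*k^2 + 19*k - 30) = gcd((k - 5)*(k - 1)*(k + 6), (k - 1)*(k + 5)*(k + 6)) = k^2 + 5*k - 6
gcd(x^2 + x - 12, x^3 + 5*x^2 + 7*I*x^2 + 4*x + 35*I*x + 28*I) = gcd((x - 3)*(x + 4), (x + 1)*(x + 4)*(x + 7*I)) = x + 4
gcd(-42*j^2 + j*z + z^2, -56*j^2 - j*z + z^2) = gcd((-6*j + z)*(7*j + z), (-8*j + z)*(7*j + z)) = 7*j + z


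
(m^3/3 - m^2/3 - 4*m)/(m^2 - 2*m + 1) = m*(m^2 - m - 12)/(3*(m^2 - 2*m + 1))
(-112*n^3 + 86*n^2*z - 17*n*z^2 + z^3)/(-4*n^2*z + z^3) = (56*n^2 - 15*n*z + z^2)/(z*(2*n + z))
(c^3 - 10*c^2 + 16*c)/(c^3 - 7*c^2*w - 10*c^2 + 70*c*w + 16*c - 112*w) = c/(c - 7*w)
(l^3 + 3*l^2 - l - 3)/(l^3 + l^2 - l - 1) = (l + 3)/(l + 1)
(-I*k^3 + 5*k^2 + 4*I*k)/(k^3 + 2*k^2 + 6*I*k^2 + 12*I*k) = (-I*k^2 + 5*k + 4*I)/(k^2 + k*(2 + 6*I) + 12*I)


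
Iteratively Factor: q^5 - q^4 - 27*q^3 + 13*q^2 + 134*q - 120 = (q - 5)*(q^4 + 4*q^3 - 7*q^2 - 22*q + 24) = (q - 5)*(q + 4)*(q^3 - 7*q + 6) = (q - 5)*(q + 3)*(q + 4)*(q^2 - 3*q + 2) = (q - 5)*(q - 1)*(q + 3)*(q + 4)*(q - 2)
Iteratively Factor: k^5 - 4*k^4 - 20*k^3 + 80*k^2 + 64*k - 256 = (k - 4)*(k^4 - 20*k^2 + 64) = (k - 4)*(k + 4)*(k^3 - 4*k^2 - 4*k + 16) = (k - 4)*(k - 2)*(k + 4)*(k^2 - 2*k - 8) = (k - 4)^2*(k - 2)*(k + 4)*(k + 2)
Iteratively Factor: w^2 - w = (w - 1)*(w)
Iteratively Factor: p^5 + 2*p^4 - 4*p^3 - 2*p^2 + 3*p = (p - 1)*(p^4 + 3*p^3 - p^2 - 3*p) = p*(p - 1)*(p^3 + 3*p^2 - p - 3) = p*(p - 1)*(p + 1)*(p^2 + 2*p - 3) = p*(p - 1)*(p + 1)*(p + 3)*(p - 1)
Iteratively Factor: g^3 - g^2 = (g)*(g^2 - g) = g*(g - 1)*(g)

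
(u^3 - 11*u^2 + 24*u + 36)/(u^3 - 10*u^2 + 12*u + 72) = (u + 1)/(u + 2)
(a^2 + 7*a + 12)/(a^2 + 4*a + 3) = (a + 4)/(a + 1)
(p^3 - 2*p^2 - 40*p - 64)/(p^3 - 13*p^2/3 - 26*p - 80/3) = 3*(p + 4)/(3*p + 5)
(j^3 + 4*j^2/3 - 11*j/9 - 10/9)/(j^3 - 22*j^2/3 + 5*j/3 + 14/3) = (j + 5/3)/(j - 7)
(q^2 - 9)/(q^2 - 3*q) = (q + 3)/q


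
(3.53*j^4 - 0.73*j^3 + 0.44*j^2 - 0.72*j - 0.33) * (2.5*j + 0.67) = 8.825*j^5 + 0.5401*j^4 + 0.6109*j^3 - 1.5052*j^2 - 1.3074*j - 0.2211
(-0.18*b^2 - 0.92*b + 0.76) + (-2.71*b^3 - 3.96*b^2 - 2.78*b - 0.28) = -2.71*b^3 - 4.14*b^2 - 3.7*b + 0.48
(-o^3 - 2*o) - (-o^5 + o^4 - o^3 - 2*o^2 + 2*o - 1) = o^5 - o^4 + 2*o^2 - 4*o + 1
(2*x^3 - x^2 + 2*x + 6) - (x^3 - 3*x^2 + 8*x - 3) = x^3 + 2*x^2 - 6*x + 9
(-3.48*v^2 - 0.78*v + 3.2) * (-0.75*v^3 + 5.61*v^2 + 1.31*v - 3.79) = 2.61*v^5 - 18.9378*v^4 - 11.3346*v^3 + 30.1194*v^2 + 7.1482*v - 12.128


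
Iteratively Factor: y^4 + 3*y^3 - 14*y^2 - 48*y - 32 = (y - 4)*(y^3 + 7*y^2 + 14*y + 8) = (y - 4)*(y + 1)*(y^2 + 6*y + 8) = (y - 4)*(y + 1)*(y + 4)*(y + 2)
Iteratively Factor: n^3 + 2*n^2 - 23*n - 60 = (n - 5)*(n^2 + 7*n + 12) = (n - 5)*(n + 3)*(n + 4)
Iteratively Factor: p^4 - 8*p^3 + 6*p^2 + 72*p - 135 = (p - 5)*(p^3 - 3*p^2 - 9*p + 27) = (p - 5)*(p - 3)*(p^2 - 9) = (p - 5)*(p - 3)*(p + 3)*(p - 3)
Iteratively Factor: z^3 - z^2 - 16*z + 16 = (z - 1)*(z^2 - 16) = (z - 4)*(z - 1)*(z + 4)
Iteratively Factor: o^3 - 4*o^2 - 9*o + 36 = (o + 3)*(o^2 - 7*o + 12) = (o - 3)*(o + 3)*(o - 4)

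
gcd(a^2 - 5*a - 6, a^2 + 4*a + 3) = a + 1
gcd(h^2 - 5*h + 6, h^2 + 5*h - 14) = h - 2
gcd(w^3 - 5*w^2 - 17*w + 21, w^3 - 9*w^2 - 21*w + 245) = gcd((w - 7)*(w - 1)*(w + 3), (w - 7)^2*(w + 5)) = w - 7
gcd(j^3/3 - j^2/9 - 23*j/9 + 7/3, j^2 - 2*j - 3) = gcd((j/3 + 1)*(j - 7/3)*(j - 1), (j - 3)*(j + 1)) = 1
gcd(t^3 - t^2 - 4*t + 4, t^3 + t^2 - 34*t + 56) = t - 2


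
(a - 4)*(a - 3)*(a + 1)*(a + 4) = a^4 - 2*a^3 - 19*a^2 + 32*a + 48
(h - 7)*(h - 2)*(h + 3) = h^3 - 6*h^2 - 13*h + 42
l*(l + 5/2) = l^2 + 5*l/2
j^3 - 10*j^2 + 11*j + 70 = (j - 7)*(j - 5)*(j + 2)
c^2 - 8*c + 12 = (c - 6)*(c - 2)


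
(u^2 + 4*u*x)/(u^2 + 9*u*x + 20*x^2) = u/(u + 5*x)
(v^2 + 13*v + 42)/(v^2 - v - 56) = (v + 6)/(v - 8)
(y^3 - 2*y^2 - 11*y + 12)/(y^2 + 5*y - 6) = (y^2 - y - 12)/(y + 6)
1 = 1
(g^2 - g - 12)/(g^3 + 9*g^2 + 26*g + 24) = (g - 4)/(g^2 + 6*g + 8)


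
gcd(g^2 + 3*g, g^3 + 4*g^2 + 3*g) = g^2 + 3*g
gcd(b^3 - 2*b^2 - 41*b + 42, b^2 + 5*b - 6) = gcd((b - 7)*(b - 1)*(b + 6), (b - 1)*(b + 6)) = b^2 + 5*b - 6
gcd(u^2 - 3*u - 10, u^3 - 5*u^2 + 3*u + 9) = 1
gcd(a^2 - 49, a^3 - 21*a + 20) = 1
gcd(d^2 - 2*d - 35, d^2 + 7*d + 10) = d + 5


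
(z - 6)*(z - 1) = z^2 - 7*z + 6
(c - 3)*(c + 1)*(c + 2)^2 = c^4 + 2*c^3 - 7*c^2 - 20*c - 12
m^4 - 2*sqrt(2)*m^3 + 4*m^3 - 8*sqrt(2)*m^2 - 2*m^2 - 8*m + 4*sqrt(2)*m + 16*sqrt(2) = (m + 4)*(m - 2*sqrt(2))*(m - sqrt(2))*(m + sqrt(2))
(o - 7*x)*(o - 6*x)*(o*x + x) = o^3*x - 13*o^2*x^2 + o^2*x + 42*o*x^3 - 13*o*x^2 + 42*x^3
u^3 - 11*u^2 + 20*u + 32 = (u - 8)*(u - 4)*(u + 1)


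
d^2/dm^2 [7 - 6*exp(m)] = -6*exp(m)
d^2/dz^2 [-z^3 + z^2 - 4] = 2 - 6*z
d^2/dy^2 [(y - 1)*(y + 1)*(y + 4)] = 6*y + 8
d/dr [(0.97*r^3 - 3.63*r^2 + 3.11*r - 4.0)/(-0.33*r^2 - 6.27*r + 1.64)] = (-0.3201*r^4 - 12.1638*r^3 + 28.5588*r^2 - 14.5464*r - 19.9796)/(0.1089*r^4 + 4.1382*r^3 + 38.2305*r^2 - 20.5656*r + 2.6896)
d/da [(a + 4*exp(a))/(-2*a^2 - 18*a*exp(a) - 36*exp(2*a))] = ((a + 4*exp(a))*(9*a*exp(a) + 2*a + 36*exp(2*a) + 9*exp(a)) - (4*exp(a) + 1)*(a^2 + 9*a*exp(a) + 18*exp(2*a)))/(2*(a^2 + 9*a*exp(a) + 18*exp(2*a))^2)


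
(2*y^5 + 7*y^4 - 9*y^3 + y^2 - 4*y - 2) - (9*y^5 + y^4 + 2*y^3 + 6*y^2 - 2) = -7*y^5 + 6*y^4 - 11*y^3 - 5*y^2 - 4*y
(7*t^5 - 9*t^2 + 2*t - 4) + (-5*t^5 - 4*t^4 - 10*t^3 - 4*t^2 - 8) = 2*t^5 - 4*t^4 - 10*t^3 - 13*t^2 + 2*t - 12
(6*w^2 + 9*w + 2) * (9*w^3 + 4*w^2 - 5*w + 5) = 54*w^5 + 105*w^4 + 24*w^3 - 7*w^2 + 35*w + 10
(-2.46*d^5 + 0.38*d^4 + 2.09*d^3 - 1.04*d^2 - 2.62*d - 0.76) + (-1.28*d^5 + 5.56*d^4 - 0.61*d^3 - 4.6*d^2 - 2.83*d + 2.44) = -3.74*d^5 + 5.94*d^4 + 1.48*d^3 - 5.64*d^2 - 5.45*d + 1.68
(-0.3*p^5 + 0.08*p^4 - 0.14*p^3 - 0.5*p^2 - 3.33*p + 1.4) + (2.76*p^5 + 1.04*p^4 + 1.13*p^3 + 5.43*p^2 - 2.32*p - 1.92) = 2.46*p^5 + 1.12*p^4 + 0.99*p^3 + 4.93*p^2 - 5.65*p - 0.52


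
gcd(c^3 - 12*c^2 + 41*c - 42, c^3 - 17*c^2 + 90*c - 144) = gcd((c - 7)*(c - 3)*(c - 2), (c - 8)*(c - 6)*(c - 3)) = c - 3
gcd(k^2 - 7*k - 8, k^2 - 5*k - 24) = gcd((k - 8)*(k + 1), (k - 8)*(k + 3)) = k - 8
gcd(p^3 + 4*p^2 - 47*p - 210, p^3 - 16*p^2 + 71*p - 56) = p - 7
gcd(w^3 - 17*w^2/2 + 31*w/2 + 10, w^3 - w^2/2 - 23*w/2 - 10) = w - 4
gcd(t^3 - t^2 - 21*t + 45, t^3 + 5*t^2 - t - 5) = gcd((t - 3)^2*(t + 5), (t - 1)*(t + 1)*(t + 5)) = t + 5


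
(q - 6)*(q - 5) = q^2 - 11*q + 30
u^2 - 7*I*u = u*(u - 7*I)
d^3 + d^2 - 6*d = d*(d - 2)*(d + 3)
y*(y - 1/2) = y^2 - y/2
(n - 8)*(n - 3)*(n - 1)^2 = n^4 - 13*n^3 + 47*n^2 - 59*n + 24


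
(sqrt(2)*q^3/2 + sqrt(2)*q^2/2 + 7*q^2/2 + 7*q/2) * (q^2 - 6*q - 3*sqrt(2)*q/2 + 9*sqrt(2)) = sqrt(2)*q^5/2 - 5*sqrt(2)*q^4/2 + 2*q^4 - 33*sqrt(2)*q^3/4 - 10*q^3 - 12*q^2 + 105*sqrt(2)*q^2/4 + 63*sqrt(2)*q/2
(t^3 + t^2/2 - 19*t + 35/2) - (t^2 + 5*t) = t^3 - t^2/2 - 24*t + 35/2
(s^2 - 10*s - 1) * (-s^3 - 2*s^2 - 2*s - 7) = -s^5 + 8*s^4 + 19*s^3 + 15*s^2 + 72*s + 7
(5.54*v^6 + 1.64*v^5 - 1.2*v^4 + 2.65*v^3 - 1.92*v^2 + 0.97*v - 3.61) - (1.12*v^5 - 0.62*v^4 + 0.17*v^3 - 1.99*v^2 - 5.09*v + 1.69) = 5.54*v^6 + 0.52*v^5 - 0.58*v^4 + 2.48*v^3 + 0.0700000000000001*v^2 + 6.06*v - 5.3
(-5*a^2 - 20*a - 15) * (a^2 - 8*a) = -5*a^4 + 20*a^3 + 145*a^2 + 120*a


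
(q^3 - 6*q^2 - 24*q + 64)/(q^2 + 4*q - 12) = (q^2 - 4*q - 32)/(q + 6)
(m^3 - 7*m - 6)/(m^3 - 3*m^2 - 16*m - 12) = (m - 3)/(m - 6)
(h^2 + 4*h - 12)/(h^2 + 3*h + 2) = (h^2 + 4*h - 12)/(h^2 + 3*h + 2)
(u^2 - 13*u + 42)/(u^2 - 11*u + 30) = (u - 7)/(u - 5)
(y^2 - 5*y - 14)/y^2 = 1 - 5/y - 14/y^2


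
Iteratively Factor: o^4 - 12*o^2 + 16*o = (o + 4)*(o^3 - 4*o^2 + 4*o) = (o - 2)*(o + 4)*(o^2 - 2*o) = o*(o - 2)*(o + 4)*(o - 2)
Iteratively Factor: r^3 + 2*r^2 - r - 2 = (r - 1)*(r^2 + 3*r + 2) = (r - 1)*(r + 2)*(r + 1)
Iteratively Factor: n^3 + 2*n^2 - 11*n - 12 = (n - 3)*(n^2 + 5*n + 4) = (n - 3)*(n + 1)*(n + 4)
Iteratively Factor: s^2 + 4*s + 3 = (s + 3)*(s + 1)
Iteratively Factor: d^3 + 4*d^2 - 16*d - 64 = (d + 4)*(d^2 - 16) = (d - 4)*(d + 4)*(d + 4)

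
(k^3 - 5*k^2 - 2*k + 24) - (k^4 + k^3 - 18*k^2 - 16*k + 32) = -k^4 + 13*k^2 + 14*k - 8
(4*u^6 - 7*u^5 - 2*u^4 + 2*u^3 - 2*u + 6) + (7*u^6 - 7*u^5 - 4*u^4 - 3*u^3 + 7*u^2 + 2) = 11*u^6 - 14*u^5 - 6*u^4 - u^3 + 7*u^2 - 2*u + 8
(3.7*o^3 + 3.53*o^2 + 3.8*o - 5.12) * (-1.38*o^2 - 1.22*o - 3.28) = -5.106*o^5 - 9.3854*o^4 - 21.6866*o^3 - 9.1488*o^2 - 6.2176*o + 16.7936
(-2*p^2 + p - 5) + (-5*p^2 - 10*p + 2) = -7*p^2 - 9*p - 3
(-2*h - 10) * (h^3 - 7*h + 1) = -2*h^4 - 10*h^3 + 14*h^2 + 68*h - 10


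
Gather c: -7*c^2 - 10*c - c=-7*c^2 - 11*c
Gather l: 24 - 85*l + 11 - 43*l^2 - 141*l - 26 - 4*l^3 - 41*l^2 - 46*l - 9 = -4*l^3 - 84*l^2 - 272*l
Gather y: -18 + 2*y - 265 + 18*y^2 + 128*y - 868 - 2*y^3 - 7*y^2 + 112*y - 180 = -2*y^3 + 11*y^2 + 242*y - 1331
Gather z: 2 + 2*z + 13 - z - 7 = z + 8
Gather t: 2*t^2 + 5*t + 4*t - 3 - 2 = 2*t^2 + 9*t - 5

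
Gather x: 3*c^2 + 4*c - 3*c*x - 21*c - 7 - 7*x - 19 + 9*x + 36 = 3*c^2 - 17*c + x*(2 - 3*c) + 10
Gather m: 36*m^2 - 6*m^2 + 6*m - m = 30*m^2 + 5*m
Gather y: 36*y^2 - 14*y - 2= 36*y^2 - 14*y - 2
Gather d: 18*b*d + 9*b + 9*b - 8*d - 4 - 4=18*b + d*(18*b - 8) - 8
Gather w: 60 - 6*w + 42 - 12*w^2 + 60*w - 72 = -12*w^2 + 54*w + 30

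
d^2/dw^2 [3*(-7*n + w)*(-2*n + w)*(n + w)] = -48*n + 18*w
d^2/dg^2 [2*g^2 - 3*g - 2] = 4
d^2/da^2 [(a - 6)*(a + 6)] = 2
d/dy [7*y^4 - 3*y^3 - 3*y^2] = y*(28*y^2 - 9*y - 6)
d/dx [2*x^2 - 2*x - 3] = 4*x - 2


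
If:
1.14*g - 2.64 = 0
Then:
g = 2.32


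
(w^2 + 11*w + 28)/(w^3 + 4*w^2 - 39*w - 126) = (w + 4)/(w^2 - 3*w - 18)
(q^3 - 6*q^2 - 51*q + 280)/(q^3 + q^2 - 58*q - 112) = (q - 5)/(q + 2)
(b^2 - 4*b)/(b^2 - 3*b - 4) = b/(b + 1)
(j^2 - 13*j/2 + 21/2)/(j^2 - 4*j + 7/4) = 2*(j - 3)/(2*j - 1)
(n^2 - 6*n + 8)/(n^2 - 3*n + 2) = (n - 4)/(n - 1)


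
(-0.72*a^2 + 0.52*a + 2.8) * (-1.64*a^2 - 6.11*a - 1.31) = 1.1808*a^4 + 3.5464*a^3 - 6.826*a^2 - 17.7892*a - 3.668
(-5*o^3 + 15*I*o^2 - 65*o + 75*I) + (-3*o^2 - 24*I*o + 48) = -5*o^3 - 3*o^2 + 15*I*o^2 - 65*o - 24*I*o + 48 + 75*I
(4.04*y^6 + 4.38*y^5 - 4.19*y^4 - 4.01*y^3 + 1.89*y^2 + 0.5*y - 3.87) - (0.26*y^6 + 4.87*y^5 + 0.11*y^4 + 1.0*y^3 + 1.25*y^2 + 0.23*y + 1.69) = 3.78*y^6 - 0.49*y^5 - 4.3*y^4 - 5.01*y^3 + 0.64*y^2 + 0.27*y - 5.56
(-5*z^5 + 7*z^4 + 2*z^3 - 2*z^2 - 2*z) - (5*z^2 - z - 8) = -5*z^5 + 7*z^4 + 2*z^3 - 7*z^2 - z + 8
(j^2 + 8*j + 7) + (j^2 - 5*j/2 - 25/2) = 2*j^2 + 11*j/2 - 11/2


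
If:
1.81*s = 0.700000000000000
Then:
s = 0.39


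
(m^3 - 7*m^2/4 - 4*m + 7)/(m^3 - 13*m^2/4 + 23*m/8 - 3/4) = 2*(4*m^2 + m - 14)/(8*m^2 - 10*m + 3)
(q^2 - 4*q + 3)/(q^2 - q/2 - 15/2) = 2*(q - 1)/(2*q + 5)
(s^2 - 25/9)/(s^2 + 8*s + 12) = (s^2 - 25/9)/(s^2 + 8*s + 12)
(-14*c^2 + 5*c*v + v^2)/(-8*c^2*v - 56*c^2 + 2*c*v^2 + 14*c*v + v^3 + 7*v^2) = (7*c + v)/(4*c*v + 28*c + v^2 + 7*v)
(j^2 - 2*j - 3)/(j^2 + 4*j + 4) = (j^2 - 2*j - 3)/(j^2 + 4*j + 4)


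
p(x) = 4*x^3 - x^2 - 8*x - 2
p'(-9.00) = 982.00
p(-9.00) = -2927.00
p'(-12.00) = 1744.00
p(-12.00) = -6962.00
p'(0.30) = -7.52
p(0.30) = -4.38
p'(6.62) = 504.65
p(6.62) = 1061.69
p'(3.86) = 163.08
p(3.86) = 182.27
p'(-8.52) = 880.12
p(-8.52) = -2480.31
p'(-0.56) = -3.12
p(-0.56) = 1.46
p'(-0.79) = 1.07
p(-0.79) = 1.72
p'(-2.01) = 44.50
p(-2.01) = -22.44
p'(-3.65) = 159.17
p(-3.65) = -180.63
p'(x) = 12*x^2 - 2*x - 8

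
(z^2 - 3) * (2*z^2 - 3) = 2*z^4 - 9*z^2 + 9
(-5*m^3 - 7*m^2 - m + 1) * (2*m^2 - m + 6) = -10*m^5 - 9*m^4 - 25*m^3 - 39*m^2 - 7*m + 6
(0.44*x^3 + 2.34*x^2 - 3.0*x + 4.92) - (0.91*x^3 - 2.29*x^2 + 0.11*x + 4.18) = -0.47*x^3 + 4.63*x^2 - 3.11*x + 0.74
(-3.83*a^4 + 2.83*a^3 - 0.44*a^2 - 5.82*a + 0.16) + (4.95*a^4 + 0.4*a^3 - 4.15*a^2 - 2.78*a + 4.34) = 1.12*a^4 + 3.23*a^3 - 4.59*a^2 - 8.6*a + 4.5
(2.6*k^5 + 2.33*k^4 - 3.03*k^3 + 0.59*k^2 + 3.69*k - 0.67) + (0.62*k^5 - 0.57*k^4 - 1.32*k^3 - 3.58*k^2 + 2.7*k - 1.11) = 3.22*k^5 + 1.76*k^4 - 4.35*k^3 - 2.99*k^2 + 6.39*k - 1.78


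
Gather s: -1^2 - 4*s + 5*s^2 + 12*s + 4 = 5*s^2 + 8*s + 3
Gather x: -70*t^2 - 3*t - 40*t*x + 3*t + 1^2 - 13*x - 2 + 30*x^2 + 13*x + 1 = -70*t^2 - 40*t*x + 30*x^2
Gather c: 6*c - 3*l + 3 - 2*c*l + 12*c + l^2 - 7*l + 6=c*(18 - 2*l) + l^2 - 10*l + 9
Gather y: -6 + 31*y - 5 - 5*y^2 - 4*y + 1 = -5*y^2 + 27*y - 10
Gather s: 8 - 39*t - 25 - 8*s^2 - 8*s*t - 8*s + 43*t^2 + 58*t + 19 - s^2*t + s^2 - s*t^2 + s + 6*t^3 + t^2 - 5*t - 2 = s^2*(-t - 7) + s*(-t^2 - 8*t - 7) + 6*t^3 + 44*t^2 + 14*t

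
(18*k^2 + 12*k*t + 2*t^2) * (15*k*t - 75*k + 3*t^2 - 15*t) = 270*k^3*t - 1350*k^3 + 234*k^2*t^2 - 1170*k^2*t + 66*k*t^3 - 330*k*t^2 + 6*t^4 - 30*t^3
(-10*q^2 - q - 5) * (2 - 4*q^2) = 40*q^4 + 4*q^3 - 2*q - 10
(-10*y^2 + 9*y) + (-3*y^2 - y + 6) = -13*y^2 + 8*y + 6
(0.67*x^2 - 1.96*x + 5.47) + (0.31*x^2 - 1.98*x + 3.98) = 0.98*x^2 - 3.94*x + 9.45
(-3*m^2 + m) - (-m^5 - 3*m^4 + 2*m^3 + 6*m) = m^5 + 3*m^4 - 2*m^3 - 3*m^2 - 5*m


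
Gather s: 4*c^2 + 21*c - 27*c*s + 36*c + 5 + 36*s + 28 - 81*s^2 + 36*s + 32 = 4*c^2 + 57*c - 81*s^2 + s*(72 - 27*c) + 65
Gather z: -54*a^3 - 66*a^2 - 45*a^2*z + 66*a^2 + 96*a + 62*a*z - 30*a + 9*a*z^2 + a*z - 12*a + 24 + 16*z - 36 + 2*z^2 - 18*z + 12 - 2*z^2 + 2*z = -54*a^3 + 9*a*z^2 + 54*a + z*(-45*a^2 + 63*a)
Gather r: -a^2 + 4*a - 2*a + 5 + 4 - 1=-a^2 + 2*a + 8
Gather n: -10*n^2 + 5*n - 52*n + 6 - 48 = -10*n^2 - 47*n - 42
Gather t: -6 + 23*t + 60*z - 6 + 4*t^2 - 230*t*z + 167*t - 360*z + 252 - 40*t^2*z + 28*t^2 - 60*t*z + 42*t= t^2*(32 - 40*z) + t*(232 - 290*z) - 300*z + 240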